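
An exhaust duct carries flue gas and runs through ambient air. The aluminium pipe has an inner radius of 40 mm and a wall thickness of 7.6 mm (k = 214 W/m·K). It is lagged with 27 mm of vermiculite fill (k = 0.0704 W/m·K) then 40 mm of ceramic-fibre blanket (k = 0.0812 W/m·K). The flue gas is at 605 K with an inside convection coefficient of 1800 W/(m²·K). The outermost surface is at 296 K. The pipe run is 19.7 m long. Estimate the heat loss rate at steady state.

Per-layer cylindrical resistances, series-summed:
R_inner film = 1/(h_i·2πr₁L) = 1/(1800×2π×0.04×19.7) = 1.122×10^-4 K/W
R_aluminium pipe wall = ln(47.6/40)/(2π×214×19.7) = 6.567×10^-6 K/W
R_vermiculite fill = ln(74.6/47.6)/(2π×0.0704×19.7) = 0.05156 K/W
R_ceramic-fibre blanket = ln(114.6/74.6)/(2π×0.0812×19.7) = 0.04271 K/W
R_total = 0.09439 K/W
Q = ΔT/R_total = 309/0.09439

Q ≈ 3270 W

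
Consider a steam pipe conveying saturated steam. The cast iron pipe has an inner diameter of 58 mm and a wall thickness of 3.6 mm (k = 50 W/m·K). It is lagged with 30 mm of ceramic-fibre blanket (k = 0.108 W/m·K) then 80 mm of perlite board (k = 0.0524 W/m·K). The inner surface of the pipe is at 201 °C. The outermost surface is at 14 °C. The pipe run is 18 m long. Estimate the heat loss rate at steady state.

For a radial system each layer contributes R = ln(r_out/r_in)/(2πkL); films add R = 1/(hA).
R_cast iron pipe wall = ln(32.6/29)/(2π×50×18) = 2.069×10^-5 K/W
R_ceramic-fibre blanket = ln(62.6/32.6)/(2π×0.108×18) = 0.05342 K/W
R_perlite board = ln(142.6/62.6)/(2π×0.0524×18) = 0.1389 K/W
R_total = 0.1924 K/W
Q = ΔT/R_total = 187/0.1924

Q ≈ 972 W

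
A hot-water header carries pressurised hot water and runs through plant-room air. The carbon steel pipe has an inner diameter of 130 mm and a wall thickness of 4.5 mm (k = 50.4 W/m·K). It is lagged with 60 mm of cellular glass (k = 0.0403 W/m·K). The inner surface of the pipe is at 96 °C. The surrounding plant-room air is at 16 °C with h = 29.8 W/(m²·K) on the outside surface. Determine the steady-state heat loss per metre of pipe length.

Cylindrical conduction, so R = ln(r₂/r₁)/(2πkL) per layer, in series:
R_carbon steel pipe wall = ln(69.5/65)/(2π×50.4×1) = 2.114×10^-4 K/W
R_cellular glass = ln(129.5/69.5)/(2π×0.0403×1) = 2.458 K/W
R_outer film = 1/(h_o·2πr_oL) = 1/(29.8×2π×0.1295×1) = 0.04124 K/W
R_total = 2.499 K/W
Q = ΔT/R_total = 80/2.499

q′ ≈ 32 W/m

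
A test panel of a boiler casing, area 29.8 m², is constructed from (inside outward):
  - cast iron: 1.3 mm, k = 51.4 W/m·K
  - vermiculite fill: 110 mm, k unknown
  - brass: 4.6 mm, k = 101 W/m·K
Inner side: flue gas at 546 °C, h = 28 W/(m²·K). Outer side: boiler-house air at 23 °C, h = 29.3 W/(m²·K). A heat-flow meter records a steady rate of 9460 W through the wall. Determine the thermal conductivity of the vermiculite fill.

k ≈ 0.0697 W/(m·K)

Series thermal resistances:
R_inner film = 1/(h_i·A) = 1/(28×29.8) = 0.001198 K/W
R_cast iron = L/(kA) = 0.0013/(51.4×29.8) = 8.487×10^-7 K/W
R_brass = L/(kA) = 0.0046/(101×29.8) = 1.528×10^-6 K/W
R_outer film = 1/(h_o·A) = 1/(29.3×29.8) = 0.001145 K/W
Sum of known resistances R_other = 0.002346 K/W
Total R = ΔT/Q = 523/9460 = 0.05529 K/W
R_vermiculite fill = R_total − R_other = 0.05294 K/W
k = L/(R·A) = 0.11/(0.05294×29.8)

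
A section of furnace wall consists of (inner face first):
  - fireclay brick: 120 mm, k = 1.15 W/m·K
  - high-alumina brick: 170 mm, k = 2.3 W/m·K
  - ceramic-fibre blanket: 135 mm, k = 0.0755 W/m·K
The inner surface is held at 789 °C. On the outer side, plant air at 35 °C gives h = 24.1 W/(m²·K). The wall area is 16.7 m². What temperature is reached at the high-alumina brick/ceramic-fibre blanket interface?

Thermal resistances in series:
R_fireclay brick = L/(kA) = 0.12/(1.15×16.7) = 0.006248 K/W
R_high-alumina brick = L/(kA) = 0.17/(2.3×16.7) = 0.004426 K/W
R_ceramic-fibre blanket = L/(kA) = 0.135/(0.0755×16.7) = 0.1071 K/W
R_outer film = 1/(h_o·A) = 1/(24.1×16.7) = 0.002485 K/W
R_total = 0.1202 K/W;  Q = ΔT/R_total = 754/0.1202 = 6271 W
T_interface = T_inner − Q·ΣR(inner→interface) = 789 − 6270×0.01067

T ≈ 722 °C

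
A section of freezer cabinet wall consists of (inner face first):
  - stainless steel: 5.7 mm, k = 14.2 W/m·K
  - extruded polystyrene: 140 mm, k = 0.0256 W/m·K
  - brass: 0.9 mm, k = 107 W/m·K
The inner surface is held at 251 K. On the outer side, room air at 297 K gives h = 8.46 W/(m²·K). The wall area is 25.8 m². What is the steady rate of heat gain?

Q ≈ 212 W

Treating each layer as a thermal resistance in series:
R_stainless steel = L/(kA) = 0.0057/(14.2×25.8) = 1.556×10^-5 K/W
R_extruded polystyrene = L/(kA) = 0.14/(0.0256×25.8) = 0.212 K/W
R_brass = L/(kA) = 0.0009/(107×25.8) = 3.26×10^-7 K/W
R_outer film = 1/(h_o·A) = 1/(8.46×25.8) = 0.004582 K/W
R_total = 0.2166 K/W
Q = ΔT / R_total = 46 / 0.2166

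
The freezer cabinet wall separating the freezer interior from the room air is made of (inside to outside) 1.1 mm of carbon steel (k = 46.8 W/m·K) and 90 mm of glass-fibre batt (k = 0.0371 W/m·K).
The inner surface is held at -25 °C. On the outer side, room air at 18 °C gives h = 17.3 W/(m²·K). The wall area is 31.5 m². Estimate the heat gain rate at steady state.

Q ≈ 545 W

Using the resistance-network approach (series):
R_carbon steel = L/(kA) = 0.0011/(46.8×31.5) = 7.462×10^-7 K/W
R_glass-fibre batt = L/(kA) = 0.09/(0.0371×31.5) = 0.07701 K/W
R_outer film = 1/(h_o·A) = 1/(17.3×31.5) = 0.001835 K/W
R_total = 0.07885 K/W
Q = ΔT / R_total = 43 / 0.07885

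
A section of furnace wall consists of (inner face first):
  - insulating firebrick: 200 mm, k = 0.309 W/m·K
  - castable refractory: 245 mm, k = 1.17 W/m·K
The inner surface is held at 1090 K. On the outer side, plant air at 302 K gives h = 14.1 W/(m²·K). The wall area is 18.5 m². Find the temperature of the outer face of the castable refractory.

Series thermal resistances:
R_insulating firebrick = L/(kA) = 0.2/(0.309×18.5) = 0.03499 K/W
R_castable refractory = L/(kA) = 0.245/(1.17×18.5) = 0.01132 K/W
R_outer film = 1/(h_o·A) = 1/(14.1×18.5) = 0.003834 K/W
R_total = 0.05014 K/W;  Q = ΔT/R_total = 788/0.05014 = 15720 W
T_interface = T_inner − Q·ΣR(inner→interface) = 1090 − 15700×0.04631

T ≈ 362 K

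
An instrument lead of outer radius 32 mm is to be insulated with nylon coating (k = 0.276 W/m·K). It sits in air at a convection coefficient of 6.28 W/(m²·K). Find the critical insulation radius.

r_cr ≈ 43.9 mm

For a cylinder r_cr = k/h = 0.276/6.28
r_cr = 43.9 mm; since the bare radius (32 mm) is below r_cr, adding a thin layer of insulation will *increase* heat loss.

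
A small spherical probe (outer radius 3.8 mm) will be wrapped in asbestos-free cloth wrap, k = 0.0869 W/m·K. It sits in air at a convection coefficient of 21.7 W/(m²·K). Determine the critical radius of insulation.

For a sphere r_cr = 2k/h = 2×0.0869/21.7
r_cr = 8.01 mm; since the bare radius (3.8 mm) is below r_cr, adding a thin layer of insulation will *increase* heat loss.

r_cr ≈ 8.01 mm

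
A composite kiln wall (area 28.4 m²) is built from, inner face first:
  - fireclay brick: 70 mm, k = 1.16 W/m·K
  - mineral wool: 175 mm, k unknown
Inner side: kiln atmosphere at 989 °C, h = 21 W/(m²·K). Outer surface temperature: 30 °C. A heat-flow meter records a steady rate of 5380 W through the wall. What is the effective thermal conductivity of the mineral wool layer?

Series thermal resistances:
R_inner film = 1/(h_i·A) = 1/(21×28.4) = 0.001677 K/W
R_fireclay brick = L/(kA) = 0.07/(1.16×28.4) = 0.002125 K/W
Sum of known resistances R_other = 0.003802 K/W
Total R = ΔT/Q = 959/5380 = 0.1783 K/W
R_mineral wool = R_total − R_other = 0.1745 K/W
k = L/(R·A) = 0.175/(0.1745×28.4)

k ≈ 0.0353 W/(m·K)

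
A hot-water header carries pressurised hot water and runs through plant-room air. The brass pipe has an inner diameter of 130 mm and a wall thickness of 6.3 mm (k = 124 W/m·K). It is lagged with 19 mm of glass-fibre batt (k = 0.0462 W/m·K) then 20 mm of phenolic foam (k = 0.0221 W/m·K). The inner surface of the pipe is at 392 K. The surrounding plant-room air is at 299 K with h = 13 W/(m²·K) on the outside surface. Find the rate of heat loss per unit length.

Per-layer cylindrical resistances, series-summed:
R_brass pipe wall = ln(71.3/65)/(2π×124×1) = 1.187×10^-4 K/W
R_glass-fibre batt = ln(90.3/71.3)/(2π×0.0462×1) = 0.8138 K/W
R_phenolic foam = ln(110.3/90.3)/(2π×0.0221×1) = 1.441 K/W
R_outer film = 1/(h_o·2πr_oL) = 1/(13×2π×0.1103×1) = 0.111 K/W
R_total = 2.366 K/W
Q = ΔT/R_total = 93/2.366

q′ ≈ 39.3 W/m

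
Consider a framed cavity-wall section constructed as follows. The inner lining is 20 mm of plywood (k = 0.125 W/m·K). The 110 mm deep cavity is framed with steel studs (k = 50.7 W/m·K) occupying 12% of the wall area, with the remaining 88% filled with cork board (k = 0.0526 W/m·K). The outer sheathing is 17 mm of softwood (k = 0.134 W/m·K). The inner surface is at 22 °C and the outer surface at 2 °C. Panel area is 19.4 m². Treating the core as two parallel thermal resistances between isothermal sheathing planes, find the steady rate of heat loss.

Sheathing layers in series; stud and cavity paths in parallel between them.
R_inner = 0.02/(0.125×19.4) = 0.008247 K/W
R_stud  = 0.11/(50.7×0.12×19.4) = 9.32×10^-4 K/W
R_cav   = 0.11/(0.0526×0.88×19.4) = 0.1225 K/W
1/R_core = 1/R_stud + 1/R_cav → R_core = 9.249×10^-4 K/W
R_outer = 0.017/(0.134×19.4) = 0.006539 K/W
R_total = 0.01571 K/W
Q = ΔT/R_total = 20/0.01571

Q ≈ 1270 W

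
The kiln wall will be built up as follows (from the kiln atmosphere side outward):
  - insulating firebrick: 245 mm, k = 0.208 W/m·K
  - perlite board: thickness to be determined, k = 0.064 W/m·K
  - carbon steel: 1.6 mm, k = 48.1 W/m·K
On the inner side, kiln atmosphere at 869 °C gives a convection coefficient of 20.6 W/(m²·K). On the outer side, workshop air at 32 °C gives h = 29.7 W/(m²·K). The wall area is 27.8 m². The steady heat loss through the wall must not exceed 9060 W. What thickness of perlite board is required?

L ≈ 83.7 mm

Model the wall as resistances in series:
R_inner film = 1/(h_i·A) = 1/(20.6×27.8) = 0.001746 K/W
R_insulating firebrick = L/(kA) = 0.245/(0.208×27.8) = 0.04237 K/W
R_carbon steel = L/(kA) = 0.0016/(48.1×27.8) = 1.197×10^-6 K/W
R_outer film = 1/(h_o·A) = 1/(29.7×27.8) = 0.001211 K/W
Sum of the known resistances R_other = 0.04533 K/W
Required total resistance R_tot = ΔT/Q_allow = 837/9060 = 0.09238 K/W
R_perlite board = R_tot − R_other = 0.04706 K/W
L = R·k·A = 0.04706×0.064×27.8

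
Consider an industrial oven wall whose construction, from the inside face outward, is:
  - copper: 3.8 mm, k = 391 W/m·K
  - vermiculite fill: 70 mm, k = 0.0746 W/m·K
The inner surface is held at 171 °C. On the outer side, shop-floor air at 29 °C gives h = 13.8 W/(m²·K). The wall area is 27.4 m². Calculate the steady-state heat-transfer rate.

Q ≈ 3850 W

Treating each layer as a thermal resistance in series:
R_copper = L/(kA) = 0.0038/(391×27.4) = 3.547×10^-7 K/W
R_vermiculite fill = L/(kA) = 0.07/(0.0746×27.4) = 0.03425 K/W
R_outer film = 1/(h_o·A) = 1/(13.8×27.4) = 0.002645 K/W
R_total = 0.03689 K/W
Q = ΔT / R_total = 142 / 0.03689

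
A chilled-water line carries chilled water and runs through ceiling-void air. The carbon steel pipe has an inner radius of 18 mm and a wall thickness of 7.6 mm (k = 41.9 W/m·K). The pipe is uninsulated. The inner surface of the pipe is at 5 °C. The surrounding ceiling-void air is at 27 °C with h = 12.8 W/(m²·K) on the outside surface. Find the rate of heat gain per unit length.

q′ ≈ 45.2 W/m

Treating each annulus and film as a series resistance:
R_carbon steel pipe wall = ln(25.6/18)/(2π×41.9×1) = 0.001338 K/W
R_outer film = 1/(h_o·2πr_oL) = 1/(12.8×2π×0.0256×1) = 0.4857 K/W
R_total = 0.487 K/W
Q = ΔT/R_total = 22/0.487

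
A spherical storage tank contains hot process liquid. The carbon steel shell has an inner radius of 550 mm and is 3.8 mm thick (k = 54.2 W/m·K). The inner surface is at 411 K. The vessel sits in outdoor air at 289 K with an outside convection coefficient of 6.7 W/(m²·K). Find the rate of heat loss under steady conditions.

Q ≈ 3150 W

For a spherical shell R = (1/r₁ − 1/r₂)/(4πk); film R = 1/(h·4πr²). In series:
R_carbon steel shell = (1/0.55 − 1/0.5538)/(4π×54.2) = 1.832×10^-5 K/W
R_outer film = 1/(h·4πr_o²) = 1/(6.7×4π×0.5538²) = 0.03873 K/W
R_total = 0.03874 K/W
Q = ΔT/R_total = 122/0.03874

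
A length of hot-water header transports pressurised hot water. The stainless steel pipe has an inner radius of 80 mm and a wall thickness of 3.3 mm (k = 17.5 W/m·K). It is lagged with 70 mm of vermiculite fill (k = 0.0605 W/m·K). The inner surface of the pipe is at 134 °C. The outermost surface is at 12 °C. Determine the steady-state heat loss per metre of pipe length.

q′ ≈ 76 W/m

Per-layer cylindrical resistances, series-summed:
R_stainless steel pipe wall = ln(83.3/80)/(2π×17.5×1) = 3.676×10^-4 K/W
R_vermiculite fill = ln(153.3/83.3)/(2π×0.0605×1) = 1.605 K/W
R_total = 1.605 K/W
Q = ΔT/R_total = 122/1.605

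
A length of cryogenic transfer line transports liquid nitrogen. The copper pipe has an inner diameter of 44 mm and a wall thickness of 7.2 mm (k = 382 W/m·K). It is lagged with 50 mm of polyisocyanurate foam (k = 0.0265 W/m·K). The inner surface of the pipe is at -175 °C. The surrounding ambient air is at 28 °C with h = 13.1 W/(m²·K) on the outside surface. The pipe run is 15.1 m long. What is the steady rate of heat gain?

Q ≈ 499 W

Per-layer cylindrical resistances, series-summed:
R_copper pipe wall = ln(29.2/22)/(2π×382×15.1) = 7.812×10^-6 K/W
R_polyisocyanurate foam = ln(79.2/29.2)/(2π×0.0265×15.1) = 0.3969 K/W
R_outer film = 1/(h_o·2πr_oL) = 1/(13.1×2π×0.0792×15.1) = 0.01016 K/W
R_total = 0.407 K/W
Q = ΔT/R_total = 203/0.407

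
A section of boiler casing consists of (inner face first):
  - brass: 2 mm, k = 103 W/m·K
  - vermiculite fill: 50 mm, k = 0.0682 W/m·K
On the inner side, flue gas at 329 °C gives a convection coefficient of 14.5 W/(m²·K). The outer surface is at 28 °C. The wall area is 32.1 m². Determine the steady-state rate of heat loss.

Model the wall as resistances in series:
R_inner film = 1/(h_i·A) = 1/(14.5×32.1) = 0.002148 K/W
R_brass = L/(kA) = 0.002/(103×32.1) = 6.049×10^-7 K/W
R_vermiculite fill = L/(kA) = 0.05/(0.0682×32.1) = 0.02284 K/W
R_total = 0.02499 K/W
Q = ΔT / R_total = 301 / 0.02499

Q ≈ 12000 W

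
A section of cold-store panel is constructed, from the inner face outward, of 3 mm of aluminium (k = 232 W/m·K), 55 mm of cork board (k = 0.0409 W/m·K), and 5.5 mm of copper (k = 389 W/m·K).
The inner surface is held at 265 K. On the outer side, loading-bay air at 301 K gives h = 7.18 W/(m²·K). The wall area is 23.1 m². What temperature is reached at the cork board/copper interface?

Thermal resistances in series:
R_aluminium = L/(kA) = 0.003/(232×23.1) = 5.598×10^-7 K/W
R_cork board = L/(kA) = 0.055/(0.0409×23.1) = 0.05821 K/W
R_copper = L/(kA) = 0.0055/(389×23.1) = 6.121×10^-7 K/W
R_outer film = 1/(h_o·A) = 1/(7.18×23.1) = 0.006029 K/W
R_total = 0.06424 K/W;  Q = ΔT/R_total = 36/0.06424 = 560.4 W
T_interface = T_inner + Q·ΣR(inner→interface) = 265 + 560×0.05821

T ≈ 298 K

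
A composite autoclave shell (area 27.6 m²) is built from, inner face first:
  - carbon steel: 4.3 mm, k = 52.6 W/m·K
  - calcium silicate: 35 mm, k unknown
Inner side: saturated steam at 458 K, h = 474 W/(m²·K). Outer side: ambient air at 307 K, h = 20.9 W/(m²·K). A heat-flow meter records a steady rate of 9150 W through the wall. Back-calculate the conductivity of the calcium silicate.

Model the wall as resistances in series:
R_inner film = 1/(h_i·A) = 1/(474×27.6) = 7.644×10^-5 K/W
R_carbon steel = L/(kA) = 0.0043/(52.6×27.6) = 2.962×10^-6 K/W
R_outer film = 1/(h_o·A) = 1/(20.9×27.6) = 0.001734 K/W
Sum of known resistances R_other = 0.001813 K/W
Total R = ΔT/Q = 151/9150 = 0.0165 K/W
R_calcium silicate = R_total − R_other = 0.01469 K/W
k = L/(R·A) = 0.035/(0.01469×27.6)

k ≈ 0.0863 W/(m·K)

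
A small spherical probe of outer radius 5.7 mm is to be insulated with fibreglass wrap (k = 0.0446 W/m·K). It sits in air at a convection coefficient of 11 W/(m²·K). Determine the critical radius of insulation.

For a sphere r_cr = 2k/h = 2×0.0446/11
r_cr = 8.11 mm; since the bare radius (5.7 mm) is below r_cr, adding a thin layer of insulation will *increase* heat loss.

r_cr ≈ 8.11 mm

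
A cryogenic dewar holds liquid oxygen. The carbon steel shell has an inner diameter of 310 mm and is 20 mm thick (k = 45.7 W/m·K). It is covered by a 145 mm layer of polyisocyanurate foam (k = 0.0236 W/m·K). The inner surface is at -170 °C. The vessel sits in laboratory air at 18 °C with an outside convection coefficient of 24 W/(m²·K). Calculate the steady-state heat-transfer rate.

Q ≈ 21.5 W

For a spherical shell R = (1/r₁ − 1/r₂)/(4πk); film R = 1/(h·4πr²). In series:
R_carbon steel shell = (1/0.155 − 1/0.175)/(4π×45.7) = 0.001284 K/W
R_polyisocyanurate foam = (1/0.175 − 1/0.32)/(4π×0.0236) = 8.731 K/W
R_outer film = 1/(h·4πr_o²) = 1/(24×4π×0.32²) = 0.03238 K/W
R_total = 8.765 K/W
Q = ΔT/R_total = 188/8.765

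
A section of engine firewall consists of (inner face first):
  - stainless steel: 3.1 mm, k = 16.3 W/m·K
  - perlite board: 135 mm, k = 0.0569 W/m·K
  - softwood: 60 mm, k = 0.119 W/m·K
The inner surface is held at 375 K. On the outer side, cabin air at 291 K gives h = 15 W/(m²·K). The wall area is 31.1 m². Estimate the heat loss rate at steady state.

Q ≈ 887 W

Thermal resistances in series:
R_stainless steel = L/(kA) = 0.0031/(16.3×31.1) = 6.115×10^-6 K/W
R_perlite board = L/(kA) = 0.135/(0.0569×31.1) = 0.07629 K/W
R_softwood = L/(kA) = 0.06/(0.119×31.1) = 0.01621 K/W
R_outer film = 1/(h_o·A) = 1/(15×31.1) = 0.002144 K/W
R_total = 0.09465 K/W
Q = ΔT / R_total = 84 / 0.09465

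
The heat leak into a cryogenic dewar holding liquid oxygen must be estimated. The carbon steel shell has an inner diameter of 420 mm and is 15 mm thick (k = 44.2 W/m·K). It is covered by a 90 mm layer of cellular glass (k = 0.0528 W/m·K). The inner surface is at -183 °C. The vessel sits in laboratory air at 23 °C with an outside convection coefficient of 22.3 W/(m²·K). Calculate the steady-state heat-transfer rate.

Q ≈ 106 W

Each spherical layer contributes R = (1/r_i − 1/r_o)/(4πk):
R_carbon steel shell = (1/0.21 − 1/0.225)/(4π×44.2) = 5.716×10^-4 K/W
R_cellular glass = (1/0.225 − 1/0.315)/(4π×0.0528) = 1.914 K/W
R_outer film = 1/(h·4πr_o²) = 1/(22.3×4π×0.315²) = 0.03596 K/W
R_total = 1.95 K/W
Q = ΔT/R_total = 206/1.95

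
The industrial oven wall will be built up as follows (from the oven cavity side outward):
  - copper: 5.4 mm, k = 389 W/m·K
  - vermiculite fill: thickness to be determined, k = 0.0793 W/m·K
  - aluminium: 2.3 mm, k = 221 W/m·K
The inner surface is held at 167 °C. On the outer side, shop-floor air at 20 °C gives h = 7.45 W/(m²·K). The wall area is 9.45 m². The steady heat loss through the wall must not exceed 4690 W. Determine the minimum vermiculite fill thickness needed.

L ≈ 12.8 mm

Thermal resistances in series:
R_copper = L/(kA) = 0.0054/(389×9.45) = 1.469×10^-6 K/W
R_aluminium = L/(kA) = 0.0023/(221×9.45) = 1.101×10^-6 K/W
R_outer film = 1/(h_o·A) = 1/(7.45×9.45) = 0.0142 K/W
Sum of the known resistances R_other = 0.01421 K/W
Required total resistance R_tot = ΔT/Q_allow = 147/4690 = 0.03134 K/W
R_vermiculite fill = R_tot − R_other = 0.01714 K/W
L = R·k·A = 0.01714×0.0793×9.45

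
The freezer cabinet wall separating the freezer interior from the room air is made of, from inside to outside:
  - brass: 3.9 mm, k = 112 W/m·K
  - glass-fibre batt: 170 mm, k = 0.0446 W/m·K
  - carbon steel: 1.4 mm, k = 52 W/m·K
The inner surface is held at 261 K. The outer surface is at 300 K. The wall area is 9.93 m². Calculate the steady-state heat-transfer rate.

Q ≈ 102 W

Thermal resistances in series:
R_brass = L/(kA) = 0.0039/(112×9.93) = 3.507×10^-6 K/W
R_glass-fibre batt = L/(kA) = 0.17/(0.0446×9.93) = 0.3839 K/W
R_carbon steel = L/(kA) = 0.0014/(52×9.93) = 2.711×10^-6 K/W
R_total = 0.3839 K/W
Q = ΔT / R_total = 39 / 0.3839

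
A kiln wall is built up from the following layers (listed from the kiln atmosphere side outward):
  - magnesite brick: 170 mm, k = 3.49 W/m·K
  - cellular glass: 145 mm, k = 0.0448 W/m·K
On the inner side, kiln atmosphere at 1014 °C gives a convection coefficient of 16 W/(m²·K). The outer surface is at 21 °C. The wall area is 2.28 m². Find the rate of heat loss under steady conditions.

Q ≈ 676 W

Series thermal resistances:
R_inner film = 1/(h_i·A) = 1/(16×2.28) = 0.02741 K/W
R_magnesite brick = L/(kA) = 0.17/(3.49×2.28) = 0.02136 K/W
R_cellular glass = L/(kA) = 0.145/(0.0448×2.28) = 1.42 K/W
R_total = 1.468 K/W
Q = ΔT / R_total = 993 / 1.468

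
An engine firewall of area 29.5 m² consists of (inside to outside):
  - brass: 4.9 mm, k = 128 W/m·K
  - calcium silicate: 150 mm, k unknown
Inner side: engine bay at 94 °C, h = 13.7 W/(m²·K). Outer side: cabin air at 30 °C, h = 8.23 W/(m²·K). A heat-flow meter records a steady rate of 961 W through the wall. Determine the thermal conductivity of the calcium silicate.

k ≈ 0.0847 W/(m·K)

Series thermal resistances:
R_inner film = 1/(h_i·A) = 1/(13.7×29.5) = 0.002474 K/W
R_brass = L/(kA) = 0.0049/(128×29.5) = 1.298×10^-6 K/W
R_outer film = 1/(h_o·A) = 1/(8.23×29.5) = 0.004119 K/W
Sum of known resistances R_other = 0.006594 K/W
Total R = ΔT/Q = 64/961 = 0.0666 K/W
R_calcium silicate = R_total − R_other = 0.06 K/W
k = L/(R·A) = 0.15/(0.06×29.5)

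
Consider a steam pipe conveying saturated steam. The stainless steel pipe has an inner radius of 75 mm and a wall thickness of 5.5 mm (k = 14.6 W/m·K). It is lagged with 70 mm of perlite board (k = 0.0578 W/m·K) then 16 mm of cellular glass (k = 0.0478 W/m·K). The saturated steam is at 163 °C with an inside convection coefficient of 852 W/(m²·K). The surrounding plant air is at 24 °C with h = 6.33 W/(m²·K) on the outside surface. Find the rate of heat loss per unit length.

q′ ≈ 62.8 W/m

Treating each annulus and film as a series resistance:
R_inner film = 1/(h_i·2πr₁L) = 1/(852×2π×0.075×1) = 0.002491 K/W
R_stainless steel pipe wall = ln(80.5/75)/(2π×14.6×1) = 7.715×10^-4 K/W
R_perlite board = ln(150.5/80.5)/(2π×0.0578×1) = 1.723 K/W
R_cellular glass = ln(166.5/150.5)/(2π×0.0478×1) = 0.3364 K/W
R_outer film = 1/(h_o·2πr_oL) = 1/(6.33×2π×0.1665×1) = 0.151 K/W
R_total = 2.214 K/W
Q = ΔT/R_total = 139/2.214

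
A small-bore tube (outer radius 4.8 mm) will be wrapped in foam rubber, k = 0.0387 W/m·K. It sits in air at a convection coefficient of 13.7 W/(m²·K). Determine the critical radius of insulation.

r_cr ≈ 2.82 mm

For a cylinder r_cr = k/h = 0.0387/13.7
r_cr = 2.82 mm; since the bare radius (4.8 mm) is above r_cr, any added insulation will reduce heat loss.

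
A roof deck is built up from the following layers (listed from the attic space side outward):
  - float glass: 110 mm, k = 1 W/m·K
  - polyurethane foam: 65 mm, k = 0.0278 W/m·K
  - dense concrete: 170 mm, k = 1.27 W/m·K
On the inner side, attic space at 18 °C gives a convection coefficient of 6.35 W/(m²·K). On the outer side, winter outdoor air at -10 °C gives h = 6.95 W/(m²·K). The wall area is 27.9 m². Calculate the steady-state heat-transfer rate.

Q ≈ 271 W

Thermal resistances in series:
R_inner film = 1/(h_i·A) = 1/(6.35×27.9) = 0.005644 K/W
R_float glass = L/(kA) = 0.11/(1×27.9) = 0.003943 K/W
R_polyurethane foam = L/(kA) = 0.065/(0.0278×27.9) = 0.0838 K/W
R_dense concrete = L/(kA) = 0.17/(1.27×27.9) = 0.004798 K/W
R_outer film = 1/(h_o·A) = 1/(6.95×27.9) = 0.005157 K/W
R_total = 0.1033 K/W
Q = ΔT / R_total = 28 / 0.1033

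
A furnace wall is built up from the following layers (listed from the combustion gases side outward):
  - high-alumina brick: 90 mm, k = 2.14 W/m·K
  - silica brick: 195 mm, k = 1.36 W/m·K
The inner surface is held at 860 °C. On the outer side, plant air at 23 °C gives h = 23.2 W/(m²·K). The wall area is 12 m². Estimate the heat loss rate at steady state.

Q ≈ 43900 W

Series thermal resistances:
R_high-alumina brick = L/(kA) = 0.09/(2.14×12) = 0.003505 K/W
R_silica brick = L/(kA) = 0.195/(1.36×12) = 0.01195 K/W
R_outer film = 1/(h_o·A) = 1/(23.2×12) = 0.003592 K/W
R_total = 0.01905 K/W
Q = ΔT / R_total = 837 / 0.01905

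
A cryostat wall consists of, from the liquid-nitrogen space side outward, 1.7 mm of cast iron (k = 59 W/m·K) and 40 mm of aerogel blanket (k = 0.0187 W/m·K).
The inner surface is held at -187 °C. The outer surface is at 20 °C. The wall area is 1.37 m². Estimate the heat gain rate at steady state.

Using the resistance-network approach (series):
R_cast iron = L/(kA) = 0.0017/(59×1.37) = 2.103×10^-5 K/W
R_aerogel blanket = L/(kA) = 0.04/(0.0187×1.37) = 1.561 K/W
R_total = 1.561 K/W
Q = ΔT / R_total = 207 / 1.561

Q ≈ 133 W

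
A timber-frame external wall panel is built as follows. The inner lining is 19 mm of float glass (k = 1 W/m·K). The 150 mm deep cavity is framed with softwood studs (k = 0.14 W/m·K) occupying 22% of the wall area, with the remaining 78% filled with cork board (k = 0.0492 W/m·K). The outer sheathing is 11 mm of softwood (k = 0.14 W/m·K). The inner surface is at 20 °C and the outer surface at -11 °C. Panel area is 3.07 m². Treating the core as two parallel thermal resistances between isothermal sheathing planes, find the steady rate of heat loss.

Q ≈ 42 W

Sheathing layers in series; stud and cavity paths in parallel between them.
R_inner = 0.019/(1×3.07) = 0.006189 K/W
R_stud  = 0.15/(0.14×0.22×3.07) = 1.586 K/W
R_cav   = 0.15/(0.0492×0.78×3.07) = 1.273 K/W
1/R_core = 1/R_stud + 1/R_cav → R_core = 0.7063 K/W
R_outer = 0.011/(0.14×3.07) = 0.02559 K/W
R_total = 0.7381 K/W
Q = ΔT/R_total = 31/0.7381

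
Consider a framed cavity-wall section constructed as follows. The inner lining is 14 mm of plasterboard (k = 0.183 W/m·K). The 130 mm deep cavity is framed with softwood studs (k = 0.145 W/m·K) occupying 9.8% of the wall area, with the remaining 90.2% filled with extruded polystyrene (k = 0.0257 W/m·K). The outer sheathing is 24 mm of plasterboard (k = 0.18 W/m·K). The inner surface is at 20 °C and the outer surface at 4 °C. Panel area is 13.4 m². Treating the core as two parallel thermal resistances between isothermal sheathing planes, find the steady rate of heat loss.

Q ≈ 58.2 W

Sheathing layers in series; stud and cavity paths in parallel between them.
R_inner = 0.014/(0.183×13.4) = 0.005709 K/W
R_stud  = 0.13/(0.145×0.098×13.4) = 0.6827 K/W
R_cav   = 0.13/(0.0257×0.902×13.4) = 0.4185 K/W
1/R_core = 1/R_stud + 1/R_cav → R_core = 0.2595 K/W
R_outer = 0.024/(0.18×13.4) = 0.00995 K/W
R_total = 0.2751 K/W
Q = ΔT/R_total = 16/0.2751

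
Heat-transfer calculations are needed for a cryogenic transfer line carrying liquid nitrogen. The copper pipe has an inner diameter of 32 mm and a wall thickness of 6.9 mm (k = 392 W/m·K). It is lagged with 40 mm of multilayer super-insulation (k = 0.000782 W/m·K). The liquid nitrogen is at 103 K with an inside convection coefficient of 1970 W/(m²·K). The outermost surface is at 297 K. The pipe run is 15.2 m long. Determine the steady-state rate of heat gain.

Q ≈ 14.3 W

Cylindrical conduction, so R = ln(r₂/r₁)/(2πkL) per layer, in series:
R_inner film = 1/(h_i·2πr₁L) = 1/(1970×2π×0.016×15.2) = 3.322×10^-4 K/W
R_copper pipe wall = ln(22.9/16)/(2π×392×15.2) = 9.577×10^-6 K/W
R_multilayer super-insulation = ln(62.9/22.9)/(2π×0.000782×15.2) = 13.53 K/W
R_total = 13.53 K/W
Q = ΔT/R_total = 194/13.53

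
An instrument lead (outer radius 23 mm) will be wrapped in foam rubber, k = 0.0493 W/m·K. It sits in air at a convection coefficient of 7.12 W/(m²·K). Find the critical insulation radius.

For a cylinder r_cr = k/h = 0.0493/7.12
r_cr = 6.92 mm; since the bare radius (23 mm) is above r_cr, any added insulation will reduce heat loss.

r_cr ≈ 6.92 mm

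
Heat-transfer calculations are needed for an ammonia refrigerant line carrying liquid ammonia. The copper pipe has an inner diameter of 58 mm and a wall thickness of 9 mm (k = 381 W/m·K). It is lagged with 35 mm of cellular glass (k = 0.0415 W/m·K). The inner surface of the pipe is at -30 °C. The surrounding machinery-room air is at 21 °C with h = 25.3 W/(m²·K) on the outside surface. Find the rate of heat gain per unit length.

q′ ≈ 19.7 W/m

Treating each annulus and film as a series resistance:
R_copper pipe wall = ln(38/29)/(2π×381×1) = 1.129×10^-4 K/W
R_cellular glass = ln(73/38)/(2π×0.0415×1) = 2.504 K/W
R_outer film = 1/(h_o·2πr_oL) = 1/(25.3×2π×0.073×1) = 0.08617 K/W
R_total = 2.59 K/W
Q = ΔT/R_total = 51/2.59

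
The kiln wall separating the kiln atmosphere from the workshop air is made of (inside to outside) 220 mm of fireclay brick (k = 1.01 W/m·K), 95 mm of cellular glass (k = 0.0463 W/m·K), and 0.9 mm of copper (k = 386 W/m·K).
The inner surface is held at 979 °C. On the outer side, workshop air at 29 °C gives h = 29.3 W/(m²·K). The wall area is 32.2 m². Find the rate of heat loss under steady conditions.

Q ≈ 13300 W

Thermal resistances in series:
R_fireclay brick = L/(kA) = 0.22/(1.01×32.2) = 0.006765 K/W
R_cellular glass = L/(kA) = 0.095/(0.0463×32.2) = 0.06372 K/W
R_copper = L/(kA) = 0.0009/(386×32.2) = 7.241×10^-8 K/W
R_outer film = 1/(h_o·A) = 1/(29.3×32.2) = 0.00106 K/W
R_total = 0.07155 K/W
Q = ΔT / R_total = 950 / 0.07155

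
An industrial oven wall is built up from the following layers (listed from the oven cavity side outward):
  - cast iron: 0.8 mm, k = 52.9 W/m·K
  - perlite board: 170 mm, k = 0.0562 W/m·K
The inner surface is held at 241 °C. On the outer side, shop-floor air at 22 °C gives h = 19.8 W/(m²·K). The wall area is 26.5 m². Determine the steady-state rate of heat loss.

Q ≈ 1890 W

Using the resistance-network approach (series):
R_cast iron = L/(kA) = 0.0008/(52.9×26.5) = 5.707×10^-7 K/W
R_perlite board = L/(kA) = 0.17/(0.0562×26.5) = 0.1141 K/W
R_outer film = 1/(h_o·A) = 1/(19.8×26.5) = 0.001906 K/W
R_total = 0.1161 K/W
Q = ΔT / R_total = 219 / 0.1161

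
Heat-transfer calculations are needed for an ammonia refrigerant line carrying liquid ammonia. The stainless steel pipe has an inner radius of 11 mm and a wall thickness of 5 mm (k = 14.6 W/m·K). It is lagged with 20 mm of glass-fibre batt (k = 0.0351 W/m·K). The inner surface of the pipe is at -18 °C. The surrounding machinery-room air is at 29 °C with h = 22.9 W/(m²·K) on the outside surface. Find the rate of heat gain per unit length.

q′ ≈ 12.1 W/m

Per-layer cylindrical resistances, series-summed:
R_stainless steel pipe wall = ln(16/11)/(2π×14.6×1) = 0.004085 K/W
R_glass-fibre batt = ln(36/16)/(2π×0.0351×1) = 3.677 K/W
R_outer film = 1/(h_o·2πr_oL) = 1/(22.9×2π×0.036×1) = 0.1931 K/W
R_total = 3.874 K/W
Q = ΔT/R_total = 47/3.874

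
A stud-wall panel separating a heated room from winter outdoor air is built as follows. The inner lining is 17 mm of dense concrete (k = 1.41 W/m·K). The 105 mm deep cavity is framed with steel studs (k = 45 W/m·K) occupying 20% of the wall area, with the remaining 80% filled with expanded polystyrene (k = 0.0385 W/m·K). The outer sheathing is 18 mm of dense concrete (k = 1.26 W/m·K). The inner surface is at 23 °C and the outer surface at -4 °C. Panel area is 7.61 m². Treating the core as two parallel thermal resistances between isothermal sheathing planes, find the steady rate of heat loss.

Sheathing layers in series; stud and cavity paths in parallel between them.
R_inner = 0.017/(1.41×7.61) = 0.001584 K/W
R_stud  = 0.105/(45×0.2×7.61) = 0.001533 K/W
R_cav   = 0.105/(0.0385×0.8×7.61) = 0.448 K/W
1/R_core = 1/R_stud + 1/R_cav → R_core = 0.001528 K/W
R_outer = 0.018/(1.26×7.61) = 0.001877 K/W
R_total = 0.004989 K/W
Q = ΔT/R_total = 27/0.004989

Q ≈ 5410 W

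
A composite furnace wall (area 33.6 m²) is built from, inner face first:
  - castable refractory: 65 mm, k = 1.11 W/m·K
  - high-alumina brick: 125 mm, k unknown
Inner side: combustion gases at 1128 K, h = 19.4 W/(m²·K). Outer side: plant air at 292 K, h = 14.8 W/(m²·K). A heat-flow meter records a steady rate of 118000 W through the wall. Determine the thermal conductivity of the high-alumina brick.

k ≈ 2.07 W/(m·K)

Series thermal resistances:
R_inner film = 1/(h_i·A) = 1/(19.4×33.6) = 0.001534 K/W
R_castable refractory = L/(kA) = 0.065/(1.11×33.6) = 0.001743 K/W
R_outer film = 1/(h_o·A) = 1/(14.8×33.6) = 0.002011 K/W
Sum of known resistances R_other = 0.005288 K/W
Total R = ΔT/Q = 836/118000 = 0.007085 K/W
R_high-alumina brick = R_total − R_other = 0.001797 K/W
k = L/(R·A) = 0.125/(0.001797×33.6)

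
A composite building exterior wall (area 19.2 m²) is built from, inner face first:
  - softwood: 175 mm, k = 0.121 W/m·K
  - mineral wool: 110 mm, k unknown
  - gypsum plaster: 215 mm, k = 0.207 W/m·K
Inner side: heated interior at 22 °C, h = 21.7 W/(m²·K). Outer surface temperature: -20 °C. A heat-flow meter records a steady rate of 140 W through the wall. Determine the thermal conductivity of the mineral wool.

k ≈ 0.0341 W/(m·K)

Using the resistance-network approach (series):
R_inner film = 1/(h_i·A) = 1/(21.7×19.2) = 0.0024 K/W
R_softwood = L/(kA) = 0.175/(0.121×19.2) = 0.07533 K/W
R_gypsum plaster = L/(kA) = 0.215/(0.207×19.2) = 0.0541 K/W
Sum of known resistances R_other = 0.1318 K/W
Total R = ΔT/Q = 42/140 = 0.3 K/W
R_mineral wool = R_total − R_other = 0.1682 K/W
k = L/(R·A) = 0.11/(0.1682×19.2)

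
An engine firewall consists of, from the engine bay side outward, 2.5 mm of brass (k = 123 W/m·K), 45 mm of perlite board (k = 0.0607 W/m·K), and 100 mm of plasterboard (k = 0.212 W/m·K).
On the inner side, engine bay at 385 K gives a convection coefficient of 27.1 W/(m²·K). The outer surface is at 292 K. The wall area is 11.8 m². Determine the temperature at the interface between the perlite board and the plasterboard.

T ≈ 327 K

Treating each layer as a thermal resistance in series:
R_inner film = 1/(h_i·A) = 1/(27.1×11.8) = 0.003127 K/W
R_brass = L/(kA) = 0.0025/(123×11.8) = 1.722×10^-6 K/W
R_perlite board = L/(kA) = 0.045/(0.0607×11.8) = 0.06283 K/W
R_plasterboard = L/(kA) = 0.1/(0.212×11.8) = 0.03997 K/W
R_total = 0.1059 K/W;  Q = ΔT/R_total = 93/0.1059 = 877.9 W
T_interface = T_inner − Q·ΣR(inner→interface) = 385 − 878×0.06596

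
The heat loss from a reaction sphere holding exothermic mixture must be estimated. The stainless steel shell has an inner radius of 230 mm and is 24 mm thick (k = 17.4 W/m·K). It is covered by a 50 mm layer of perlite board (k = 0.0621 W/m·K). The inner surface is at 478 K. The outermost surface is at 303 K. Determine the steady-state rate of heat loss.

Q ≈ 210 W

For a spherical shell R = (1/r₁ − 1/r₂)/(4πk); film R = 1/(h·4πr²). In series:
R_stainless steel shell = (1/0.23 − 1/0.254)/(4π×17.4) = 0.001879 K/W
R_perlite board = (1/0.254 − 1/0.304)/(4π×0.0621) = 0.8298 K/W
R_total = 0.8317 K/W
Q = ΔT/R_total = 175/0.8317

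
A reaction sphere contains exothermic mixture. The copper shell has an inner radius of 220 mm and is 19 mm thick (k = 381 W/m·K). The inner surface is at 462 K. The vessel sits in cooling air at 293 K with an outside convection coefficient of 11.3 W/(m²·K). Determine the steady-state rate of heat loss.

Radial (spherical) resistances in series:
R_copper shell = (1/0.22 − 1/0.239)/(4π×381) = 7.547×10^-5 K/W
R_outer film = 1/(h·4πr_o²) = 1/(11.3×4π×0.239²) = 0.1233 K/W
R_total = 0.1234 K/W
Q = ΔT/R_total = 169/0.1234

Q ≈ 1370 W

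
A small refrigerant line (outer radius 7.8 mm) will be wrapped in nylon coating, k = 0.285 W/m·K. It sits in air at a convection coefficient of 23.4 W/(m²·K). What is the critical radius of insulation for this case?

r_cr ≈ 12.2 mm

For a cylinder r_cr = k/h = 0.285/23.4
r_cr = 12.2 mm; since the bare radius (7.8 mm) is below r_cr, adding a thin layer of insulation will *increase* heat loss.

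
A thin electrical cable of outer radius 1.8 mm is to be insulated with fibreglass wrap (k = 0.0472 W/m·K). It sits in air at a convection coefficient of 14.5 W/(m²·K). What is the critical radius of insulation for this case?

For a cylinder r_cr = k/h = 0.0472/14.5
r_cr = 3.26 mm; since the bare radius (1.8 mm) is below r_cr, adding a thin layer of insulation will *increase* heat loss.

r_cr ≈ 3.26 mm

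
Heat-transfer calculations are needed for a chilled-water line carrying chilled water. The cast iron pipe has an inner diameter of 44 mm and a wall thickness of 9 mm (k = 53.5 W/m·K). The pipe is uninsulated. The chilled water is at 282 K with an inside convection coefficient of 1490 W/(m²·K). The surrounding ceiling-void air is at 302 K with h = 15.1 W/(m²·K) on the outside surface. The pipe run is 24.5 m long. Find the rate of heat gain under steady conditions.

Treating each annulus and film as a series resistance:
R_inner film = 1/(h_i·2πr₁L) = 1/(1490×2π×0.022×24.5) = 1.982×10^-4 K/W
R_cast iron pipe wall = ln(31/22)/(2π×53.5×24.5) = 4.164×10^-5 K/W
R_outer film = 1/(h_o·2πr_oL) = 1/(15.1×2π×0.031×24.5) = 0.01388 K/W
R_total = 0.01412 K/W
Q = ΔT/R_total = 20/0.01412

Q ≈ 1420 W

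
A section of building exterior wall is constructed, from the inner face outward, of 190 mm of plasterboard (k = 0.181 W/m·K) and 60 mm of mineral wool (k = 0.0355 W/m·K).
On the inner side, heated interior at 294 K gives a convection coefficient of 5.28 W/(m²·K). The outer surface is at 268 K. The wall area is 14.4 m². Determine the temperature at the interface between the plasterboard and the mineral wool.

T ≈ 283 K

Treating each layer as a thermal resistance in series:
R_inner film = 1/(h_i·A) = 1/(5.28×14.4) = 0.01315 K/W
R_plasterboard = L/(kA) = 0.19/(0.181×14.4) = 0.0729 K/W
R_mineral wool = L/(kA) = 0.06/(0.0355×14.4) = 0.1174 K/W
R_total = 0.2034 K/W;  Q = ΔT/R_total = 26/0.2034 = 127.8 W
T_interface = T_inner − Q·ΣR(inner→interface) = 294 − 128×0.08605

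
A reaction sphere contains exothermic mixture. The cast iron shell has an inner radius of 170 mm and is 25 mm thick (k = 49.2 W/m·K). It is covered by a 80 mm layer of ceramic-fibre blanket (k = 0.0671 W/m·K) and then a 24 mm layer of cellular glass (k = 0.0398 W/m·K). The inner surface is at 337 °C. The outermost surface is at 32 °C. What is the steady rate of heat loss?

Each spherical layer contributes R = (1/r_i − 1/r_o)/(4πk):
R_cast iron shell = (1/0.17 − 1/0.195)/(4π×49.2) = 0.00122 K/W
R_ceramic-fibre blanket = (1/0.195 − 1/0.275)/(4π×0.0671) = 1.769 K/W
R_cellular glass = (1/0.275 − 1/0.299)/(4π×0.0398) = 0.5836 K/W
R_total = 2.354 K/W
Q = ΔT/R_total = 305/2.354

Q ≈ 130 W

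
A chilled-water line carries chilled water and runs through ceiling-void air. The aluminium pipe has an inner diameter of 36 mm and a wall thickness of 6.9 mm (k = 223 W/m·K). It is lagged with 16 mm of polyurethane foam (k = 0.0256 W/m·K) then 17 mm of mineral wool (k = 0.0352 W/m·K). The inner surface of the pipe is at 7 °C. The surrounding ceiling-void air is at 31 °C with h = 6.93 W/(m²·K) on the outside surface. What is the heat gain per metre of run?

q′ ≈ 4.75 W/m

Cylindrical conduction, so R = ln(r₂/r₁)/(2πkL) per layer, in series:
R_aluminium pipe wall = ln(24.9/18)/(2π×223×1) = 2.316×10^-4 K/W
R_polyurethane foam = ln(40.9/24.9)/(2π×0.0256×1) = 3.085 K/W
R_mineral wool = ln(57.9/40.9)/(2π×0.0352×1) = 1.572 K/W
R_outer film = 1/(h_o·2πr_oL) = 1/(6.93×2π×0.0579×1) = 0.3967 K/W
R_total = 5.054 K/W
Q = ΔT/R_total = 24/5.054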